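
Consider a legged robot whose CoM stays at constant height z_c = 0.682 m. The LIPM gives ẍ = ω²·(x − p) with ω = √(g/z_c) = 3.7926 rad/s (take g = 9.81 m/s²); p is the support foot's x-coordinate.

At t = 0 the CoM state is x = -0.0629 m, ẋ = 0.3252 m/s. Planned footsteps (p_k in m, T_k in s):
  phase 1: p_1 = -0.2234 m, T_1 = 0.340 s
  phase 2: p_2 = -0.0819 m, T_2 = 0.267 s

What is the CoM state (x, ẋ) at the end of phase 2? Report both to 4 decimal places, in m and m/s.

x = 0.9320, ẋ = 4.0120

phase 1: p=-0.2234, T=0.340, ωT=1.289484, cosh=1.953163, sinh=1.677750; start (x,ẋ)=(-0.062900, 0.325200) → end (x,ẋ)=(0.233943, 1.656435)
phase 2: p=-0.0819, T=0.267, ωT=1.012624, cosh=1.558040, sinh=1.194776; start (x,ẋ)=(0.233943, 1.656435) → end (x,ẋ)=(0.932019, 4.011973)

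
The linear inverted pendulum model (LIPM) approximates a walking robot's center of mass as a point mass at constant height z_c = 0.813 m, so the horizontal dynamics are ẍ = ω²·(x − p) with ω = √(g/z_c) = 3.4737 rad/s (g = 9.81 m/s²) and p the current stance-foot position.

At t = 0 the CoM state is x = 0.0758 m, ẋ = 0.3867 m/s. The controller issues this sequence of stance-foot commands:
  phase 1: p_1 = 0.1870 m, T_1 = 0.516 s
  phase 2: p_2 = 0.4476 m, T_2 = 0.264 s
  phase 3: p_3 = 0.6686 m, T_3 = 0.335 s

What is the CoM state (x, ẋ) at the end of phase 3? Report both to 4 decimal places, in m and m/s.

phase 1: p=0.1870, T=0.516, ωT=1.792429, cosh=3.085287, sinh=2.918732; start (x,ẋ)=(0.075800, 0.386700) → end (x,ẋ)=(0.168836, 0.065646)
phase 2: p=0.4476, T=0.264, ωT=0.917057, cosh=1.450805, sinh=1.051111; start (x,ẋ)=(0.168836, 0.065646) → end (x,ẋ)=(0.063031, -0.922597)
phase 3: p=0.6686, T=0.335, ωT=1.163690, cosh=1.757028, sinh=1.444696; start (x,ẋ)=(0.063031, -0.922597) → end (x,ẋ)=(-0.779105, -4.660038)

x = -0.7791, ẋ = -4.6600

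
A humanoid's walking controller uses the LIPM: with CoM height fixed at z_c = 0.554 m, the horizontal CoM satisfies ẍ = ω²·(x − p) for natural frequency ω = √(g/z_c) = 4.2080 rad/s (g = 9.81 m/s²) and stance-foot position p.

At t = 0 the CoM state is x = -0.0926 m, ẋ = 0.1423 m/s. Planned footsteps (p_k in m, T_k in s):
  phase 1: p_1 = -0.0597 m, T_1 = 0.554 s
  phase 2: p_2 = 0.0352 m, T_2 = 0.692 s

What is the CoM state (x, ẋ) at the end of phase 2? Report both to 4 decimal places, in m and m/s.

phase 1: p=-0.0597, T=0.554, ωT=2.331232, cosh=5.193894, sinh=5.096718; start (x,ẋ)=(-0.092600, 0.142300) → end (x,ẋ)=(-0.058226, 0.033485)
phase 2: p=0.0352, T=0.692, ωT=2.911936, cosh=9.223371, sinh=9.169001; start (x,ẋ)=(-0.058226, 0.033485) → end (x,ẋ)=(-0.753538, -3.295814)

x = -0.7535, ẋ = -3.2958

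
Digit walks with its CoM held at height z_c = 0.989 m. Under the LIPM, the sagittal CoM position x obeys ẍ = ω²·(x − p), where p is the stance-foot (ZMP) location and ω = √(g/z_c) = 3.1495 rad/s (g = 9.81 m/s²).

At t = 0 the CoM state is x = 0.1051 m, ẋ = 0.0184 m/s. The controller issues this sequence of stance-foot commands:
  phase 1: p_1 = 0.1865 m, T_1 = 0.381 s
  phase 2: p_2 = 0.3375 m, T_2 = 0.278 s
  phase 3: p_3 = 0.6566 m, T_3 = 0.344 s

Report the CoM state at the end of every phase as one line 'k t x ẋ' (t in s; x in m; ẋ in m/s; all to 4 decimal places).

phase 1: p=0.1865, T=0.381, ωT=1.199960, cosh=1.810594, sinh=1.509388; start (x,ẋ)=(0.105100, 0.018400) → end (x,ẋ)=(0.047936, -0.353646)
phase 2: p=0.3375, T=0.278, ωT=0.875561, cosh=1.408425, sinh=0.991797; start (x,ẋ)=(0.047936, -0.353646) → end (x,ẋ)=(-0.181695, -1.402585)
phase 3: p=0.6566, T=0.344, ωT=1.083428, cosh=1.646612, sinh=1.308179; start (x,ẋ)=(-0.181695, -1.402585) → end (x,ẋ)=(-1.306325, -5.763379)

1 0.3810 0.0479 -0.3536
2 0.6590 -0.1817 -1.4026
3 1.0030 -1.3063 -5.7634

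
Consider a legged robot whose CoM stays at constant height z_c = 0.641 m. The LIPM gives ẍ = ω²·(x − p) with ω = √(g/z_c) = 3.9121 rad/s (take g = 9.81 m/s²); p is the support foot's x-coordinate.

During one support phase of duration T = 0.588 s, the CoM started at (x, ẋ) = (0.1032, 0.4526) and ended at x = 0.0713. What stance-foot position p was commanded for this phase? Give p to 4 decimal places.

ωT = 3.9121·0.588 = 2.300315; cosh(ωT) = 5.038775, sinh(ωT) = 4.938548
x(T) = p + (x₀−p)·cosh(ωT) + (ẋ₀/ω)·sinh(ωT) ⇒ p·(1 − cosh) = x(T) − x₀·cosh − (ẋ₀/ω)·sinh
numerator   = 0.0713 − (0.1032)·5.038775 − (0.4526/3.9121)·4.938548 = -1.020054
denominator = 1 − 5.038775 = -4.038775
p = -1.020054 / -4.038775 = 0.2526

p = 0.2526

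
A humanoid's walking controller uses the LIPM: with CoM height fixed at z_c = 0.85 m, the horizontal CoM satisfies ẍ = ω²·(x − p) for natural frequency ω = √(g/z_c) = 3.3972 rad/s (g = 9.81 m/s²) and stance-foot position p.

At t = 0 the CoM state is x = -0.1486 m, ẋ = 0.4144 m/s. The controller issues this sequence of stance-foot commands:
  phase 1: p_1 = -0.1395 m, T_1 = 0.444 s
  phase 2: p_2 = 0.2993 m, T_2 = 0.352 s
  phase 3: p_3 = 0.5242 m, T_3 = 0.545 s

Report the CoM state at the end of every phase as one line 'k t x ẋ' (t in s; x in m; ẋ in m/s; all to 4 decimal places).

1 0.4440 0.1011 0.9158
2 0.7960 0.3465 0.6410
3 1.3410 0.5305 0.2168

phase 1: p=-0.1395, T=0.444, ωT=1.508357, cosh=2.370286, sinh=2.149013; start (x,ẋ)=(-0.148600, 0.414400) → end (x,ẋ)=(0.101073, 0.915811)
phase 2: p=0.2993, T=0.352, ωT=1.195814, cosh=1.804353, sinh=1.501896; start (x,ẋ)=(0.101073, 0.915811) → end (x,ẋ)=(0.346507, 0.641044)
phase 3: p=0.5242, T=0.545, ωT=1.851474, cosh=3.263103, sinh=3.106098; start (x,ẋ)=(0.346507, 0.641044) → end (x,ẋ)=(0.530482, 0.216768)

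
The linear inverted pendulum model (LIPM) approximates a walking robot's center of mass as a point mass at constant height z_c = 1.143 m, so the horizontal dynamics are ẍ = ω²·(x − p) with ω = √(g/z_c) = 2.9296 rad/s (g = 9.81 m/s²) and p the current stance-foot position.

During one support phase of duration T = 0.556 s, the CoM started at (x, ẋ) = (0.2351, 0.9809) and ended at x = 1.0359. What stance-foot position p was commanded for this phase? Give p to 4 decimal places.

ωT = 2.9296·0.556 = 1.628858; cosh(ωT) = 2.647100, sinh(ωT) = 2.450947
x(T) = p + (x₀−p)·cosh(ωT) + (ẋ₀/ω)·sinh(ωT) ⇒ p·(1 − cosh) = x(T) − x₀·cosh − (ẋ₀/ω)·sinh
numerator   = 1.0359 − (0.2351)·2.647100 − (0.9809/2.9296)·2.450947 = -0.407069
denominator = 1 − 2.647100 = -1.647100
p = -0.407069 / -1.647100 = 0.2471

p = 0.2471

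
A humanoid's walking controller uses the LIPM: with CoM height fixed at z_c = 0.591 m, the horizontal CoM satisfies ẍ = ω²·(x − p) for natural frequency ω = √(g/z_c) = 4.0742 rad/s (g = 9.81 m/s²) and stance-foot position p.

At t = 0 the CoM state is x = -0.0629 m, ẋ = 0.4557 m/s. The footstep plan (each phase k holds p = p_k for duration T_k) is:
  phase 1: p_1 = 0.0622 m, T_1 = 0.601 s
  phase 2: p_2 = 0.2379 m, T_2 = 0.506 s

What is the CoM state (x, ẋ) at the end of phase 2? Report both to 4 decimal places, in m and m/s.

x = -1.0673, ẋ = -5.2161

phase 1: p=0.0622, T=0.601, ωT=2.448594, cosh=5.829241, sinh=5.742826; start (x,ẋ)=(-0.062900, 0.455700) → end (x,ẋ)=(-0.024702, -0.270632)
phase 2: p=0.2379, T=0.506, ωT=2.061545, cosh=3.992680, sinh=3.865423; start (x,ẋ)=(-0.024702, -0.270632) → end (x,ẋ)=(-1.067350, -5.216136)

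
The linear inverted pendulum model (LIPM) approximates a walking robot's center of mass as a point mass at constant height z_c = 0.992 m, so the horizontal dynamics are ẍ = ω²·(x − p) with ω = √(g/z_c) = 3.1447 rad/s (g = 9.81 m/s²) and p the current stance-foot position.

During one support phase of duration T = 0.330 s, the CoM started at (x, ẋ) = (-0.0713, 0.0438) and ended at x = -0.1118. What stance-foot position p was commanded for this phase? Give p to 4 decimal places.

p = 0.0267

ωT = 3.1447·0.330 = 1.037751; cosh(ωT) = 1.588556, sinh(ωT) = 1.234305
x(T) = p + (x₀−p)·cosh(ωT) + (ẋ₀/ω)·sinh(ωT) ⇒ p·(1 − cosh) = x(T) − x₀·cosh − (ẋ₀/ω)·sinh
numerator   = -0.1118 − (-0.0713)·1.588556 − (0.0438/3.1447)·1.234305 = -0.015728
denominator = 1 − 1.588556 = -0.588556
p = -0.015728 / -0.588556 = 0.0267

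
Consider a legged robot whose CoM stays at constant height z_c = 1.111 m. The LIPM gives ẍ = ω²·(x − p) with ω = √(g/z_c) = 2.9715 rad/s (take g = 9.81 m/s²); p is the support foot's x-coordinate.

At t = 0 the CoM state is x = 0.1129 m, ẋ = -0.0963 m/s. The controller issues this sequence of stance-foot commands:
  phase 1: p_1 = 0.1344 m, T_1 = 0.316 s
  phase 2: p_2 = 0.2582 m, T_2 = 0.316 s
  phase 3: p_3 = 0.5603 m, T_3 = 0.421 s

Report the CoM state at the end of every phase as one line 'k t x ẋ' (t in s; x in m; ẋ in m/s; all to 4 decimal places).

1 0.3160 0.0676 -0.2112
2 0.6320 -0.0998 -0.9248
3 1.0530 -1.1864 -4.8936

phase 1: p=0.1344, T=0.316, ωT=0.938994, cosh=1.474214, sinh=1.083193; start (x,ẋ)=(0.112900, -0.096300) → end (x,ẋ)=(0.067600, -0.211169)
phase 2: p=0.2582, T=0.316, ωT=0.938994, cosh=1.474214, sinh=1.083193; start (x,ẋ)=(0.067600, -0.211169) → end (x,ẋ)=(-0.099762, -0.924793)
phase 3: p=0.5603, T=0.421, ωT=1.251001, cosh=1.890029, sinh=1.603811; start (x,ẋ)=(-0.099762, -0.924793) → end (x,ẋ)=(-1.186375, -4.893557)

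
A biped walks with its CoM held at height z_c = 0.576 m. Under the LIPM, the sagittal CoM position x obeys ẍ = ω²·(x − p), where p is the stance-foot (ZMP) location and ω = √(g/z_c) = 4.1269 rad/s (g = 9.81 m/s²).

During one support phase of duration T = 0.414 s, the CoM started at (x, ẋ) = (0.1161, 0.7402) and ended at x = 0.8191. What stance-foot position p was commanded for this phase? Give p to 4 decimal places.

p = -0.0050

ωT = 4.1269·0.414 = 1.708537; cosh(ωT) = 2.851003, sinh(ωT) = 2.669873
x(T) = p + (x₀−p)·cosh(ωT) + (ẋ₀/ω)·sinh(ωT) ⇒ p·(1 − cosh) = x(T) − x₀·cosh − (ẋ₀/ω)·sinh
numerator   = 0.8191 − (0.1161)·2.851003 − (0.7402/4.1269)·2.669873 = 0.009231
denominator = 1 − 2.851003 = -1.851003
p = 0.009231 / -1.851003 = -0.0050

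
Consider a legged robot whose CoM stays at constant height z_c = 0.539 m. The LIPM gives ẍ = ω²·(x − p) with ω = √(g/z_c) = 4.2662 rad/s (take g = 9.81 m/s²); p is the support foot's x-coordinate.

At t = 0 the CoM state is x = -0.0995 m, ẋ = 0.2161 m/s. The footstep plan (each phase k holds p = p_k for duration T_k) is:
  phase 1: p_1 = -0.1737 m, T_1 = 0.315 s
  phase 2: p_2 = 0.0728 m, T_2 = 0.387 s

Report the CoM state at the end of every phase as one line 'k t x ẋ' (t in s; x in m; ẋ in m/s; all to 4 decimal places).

phase 1: p=-0.1737, T=0.315, ωT=1.343853, cosh=2.047313, sinh=1.786474; start (x,ẋ)=(-0.099500, 0.216100) → end (x,ẋ)=(0.068703, 1.007936)
phase 2: p=0.0728, T=0.387, ωT=1.651019, cosh=2.702072, sinh=2.510218; start (x,ẋ)=(0.068703, 1.007936) → end (x,ẋ)=(0.654795, 2.679637)

1 0.3150 0.0687 1.0079
2 0.7020 0.6548 2.6796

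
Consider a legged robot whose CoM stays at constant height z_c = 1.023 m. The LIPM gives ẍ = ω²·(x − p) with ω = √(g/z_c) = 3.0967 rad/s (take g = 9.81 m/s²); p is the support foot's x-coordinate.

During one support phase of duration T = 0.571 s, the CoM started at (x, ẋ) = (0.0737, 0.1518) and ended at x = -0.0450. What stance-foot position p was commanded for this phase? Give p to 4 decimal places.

p = 0.2018

ωT = 3.0967·0.571 = 1.768216; cosh(ωT) = 3.015512, sinh(ωT) = 2.844875
x(T) = p + (x₀−p)·cosh(ωT) + (ẋ₀/ω)·sinh(ωT) ⇒ p·(1 − cosh) = x(T) − x₀·cosh − (ẋ₀/ω)·sinh
numerator   = -0.0450 − (0.0737)·3.015512 − (0.1518/3.0967)·2.844875 = -0.406699
denominator = 1 − 3.015512 = -2.015512
p = -0.406699 / -2.015512 = 0.2018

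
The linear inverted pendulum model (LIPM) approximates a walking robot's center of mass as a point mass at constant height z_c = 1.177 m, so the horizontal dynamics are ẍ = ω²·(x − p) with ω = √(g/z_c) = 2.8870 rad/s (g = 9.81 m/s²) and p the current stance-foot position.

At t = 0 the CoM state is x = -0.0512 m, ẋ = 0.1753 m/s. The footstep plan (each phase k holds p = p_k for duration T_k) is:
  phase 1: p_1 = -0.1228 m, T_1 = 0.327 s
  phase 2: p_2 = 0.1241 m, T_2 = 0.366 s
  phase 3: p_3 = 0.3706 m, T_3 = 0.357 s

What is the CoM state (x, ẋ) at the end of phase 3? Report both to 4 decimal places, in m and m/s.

x = 0.3419, ẋ = 0.2580

phase 1: p=-0.1228, T=0.327, ωT=0.944049, cosh=1.479709, sinh=1.090659; start (x,ẋ)=(-0.051200, 0.175300) → end (x,ẋ)=(0.049372, 0.484842)
phase 2: p=0.1241, T=0.366, ωT=1.056642, cosh=1.612158, sinh=1.264537; start (x,ẋ)=(0.049372, 0.484842) → end (x,ẋ)=(0.215993, 0.508833)
phase 3: p=0.3706, T=0.357, ωT=1.030659, cosh=1.579842, sinh=1.223070; start (x,ẋ)=(0.215993, 0.508833) → end (x,ẋ)=(0.341912, 0.257960)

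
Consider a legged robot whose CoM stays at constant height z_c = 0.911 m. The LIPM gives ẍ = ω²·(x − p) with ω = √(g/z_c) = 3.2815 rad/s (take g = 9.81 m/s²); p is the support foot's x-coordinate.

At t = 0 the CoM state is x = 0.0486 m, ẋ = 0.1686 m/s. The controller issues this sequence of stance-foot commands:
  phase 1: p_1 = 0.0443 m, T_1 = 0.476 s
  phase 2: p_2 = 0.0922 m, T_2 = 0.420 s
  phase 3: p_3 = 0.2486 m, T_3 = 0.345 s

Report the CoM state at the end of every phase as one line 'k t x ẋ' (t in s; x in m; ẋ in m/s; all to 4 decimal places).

phase 1: p=0.0443, T=0.476, ωT=1.561994, cosh=2.489019, sinh=2.279301; start (x,ẋ)=(0.048600, 0.168600) → end (x,ẋ)=(0.172111, 0.451811)
phase 2: p=0.0922, T=0.420, ωT=1.378230, cosh=2.109948, sinh=1.857924; start (x,ẋ)=(0.172111, 0.451811) → end (x,ẋ)=(0.516614, 1.440496)
phase 3: p=0.2486, T=0.345, ωT=1.132117, cosh=1.712284, sinh=1.389934; start (x,ẋ)=(0.516614, 1.440496) → end (x,ẋ)=(1.317663, 3.688970)

1 0.4760 0.1721 0.4518
2 0.8960 0.5166 1.4405
3 1.2410 1.3177 3.6890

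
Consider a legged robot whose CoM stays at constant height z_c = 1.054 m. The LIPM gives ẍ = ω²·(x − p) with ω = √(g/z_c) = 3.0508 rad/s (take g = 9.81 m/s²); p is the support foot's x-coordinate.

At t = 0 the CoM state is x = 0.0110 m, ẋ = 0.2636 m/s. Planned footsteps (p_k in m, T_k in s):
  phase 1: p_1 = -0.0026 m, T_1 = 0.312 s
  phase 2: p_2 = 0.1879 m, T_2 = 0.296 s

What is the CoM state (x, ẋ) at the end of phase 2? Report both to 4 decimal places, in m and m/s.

phase 1: p=-0.0026, T=0.312, ωT=0.951850, cosh=1.488261, sinh=1.102235; start (x,ẋ)=(0.011000, 0.263600) → end (x,ẋ)=(0.112877, 0.438038)
phase 2: p=0.1879, T=0.296, ωT=0.903037, cosh=1.436210, sinh=1.030873; start (x,ẋ)=(0.112877, 0.438038) → end (x,ẋ)=(0.228166, 0.393170)

x = 0.2282, ẋ = 0.3932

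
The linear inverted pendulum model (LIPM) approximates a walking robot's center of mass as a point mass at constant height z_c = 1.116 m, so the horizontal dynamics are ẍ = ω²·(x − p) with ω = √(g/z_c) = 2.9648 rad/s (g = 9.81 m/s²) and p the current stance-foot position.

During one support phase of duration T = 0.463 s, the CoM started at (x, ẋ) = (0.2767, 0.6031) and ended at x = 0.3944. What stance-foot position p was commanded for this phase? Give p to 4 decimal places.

p = 0.5112

ωT = 2.9648·0.463 = 1.372702; cosh(ωT) = 2.099711, sinh(ωT) = 1.846289
x(T) = p + (x₀−p)·cosh(ωT) + (ẋ₀/ω)·sinh(ωT) ⇒ p·(1 − cosh) = x(T) − x₀·cosh − (ẋ₀/ω)·sinh
numerator   = 0.3944 − (0.2767)·2.099711 − (0.6031/2.9648)·1.846289 = -0.562162
denominator = 1 − 2.099711 = -1.099711
p = -0.562162 / -1.099711 = 0.5112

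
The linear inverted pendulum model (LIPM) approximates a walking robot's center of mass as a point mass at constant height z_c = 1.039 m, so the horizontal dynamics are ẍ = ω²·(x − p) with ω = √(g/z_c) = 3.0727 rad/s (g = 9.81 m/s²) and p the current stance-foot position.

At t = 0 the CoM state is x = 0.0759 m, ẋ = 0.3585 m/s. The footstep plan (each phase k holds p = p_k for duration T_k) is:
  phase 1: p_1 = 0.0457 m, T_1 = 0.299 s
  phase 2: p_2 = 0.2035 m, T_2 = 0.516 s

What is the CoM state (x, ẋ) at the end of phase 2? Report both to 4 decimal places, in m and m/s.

x = 0.6971, ẋ = 1.6377

phase 1: p=0.0457, T=0.299, ωT=0.918737, cosh=1.452573, sinh=1.053551; start (x,ẋ)=(0.075900, 0.358500) → end (x,ẋ)=(0.212488, 0.618512)
phase 2: p=0.2035, T=0.516, ωT=1.585513, cosh=2.543319, sinh=2.338477; start (x,ẋ)=(0.212488, 0.618512) → end (x,ẋ)=(0.697078, 1.637659)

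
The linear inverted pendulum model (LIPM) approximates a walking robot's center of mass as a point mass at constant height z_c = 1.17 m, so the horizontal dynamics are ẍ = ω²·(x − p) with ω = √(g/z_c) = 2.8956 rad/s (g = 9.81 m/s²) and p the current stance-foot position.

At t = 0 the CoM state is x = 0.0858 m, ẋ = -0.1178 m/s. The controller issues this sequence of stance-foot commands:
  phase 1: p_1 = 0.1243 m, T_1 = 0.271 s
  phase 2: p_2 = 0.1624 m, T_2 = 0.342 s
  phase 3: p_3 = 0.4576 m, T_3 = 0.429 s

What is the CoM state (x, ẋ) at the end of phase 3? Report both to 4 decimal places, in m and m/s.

phase 1: p=0.1243, T=0.271, ωT=0.784708, cosh=1.324010, sinh=0.867756; start (x,ẋ)=(0.085800, -0.117800) → end (x,ẋ)=(0.038023, -0.252706)
phase 2: p=0.1624, T=0.342, ωT=0.990295, cosh=1.531748, sinh=1.160281; start (x,ẋ)=(0.038023, -0.252706) → end (x,ẋ)=(-0.129375, -0.804952)
phase 3: p=0.4576, T=0.429, ωT=1.242212, cosh=1.876006, sinh=1.587261; start (x,ẋ)=(-0.129375, -0.804952) → end (x,ẋ)=(-1.084813, -4.207874)

x = -1.0848, ẋ = -4.2079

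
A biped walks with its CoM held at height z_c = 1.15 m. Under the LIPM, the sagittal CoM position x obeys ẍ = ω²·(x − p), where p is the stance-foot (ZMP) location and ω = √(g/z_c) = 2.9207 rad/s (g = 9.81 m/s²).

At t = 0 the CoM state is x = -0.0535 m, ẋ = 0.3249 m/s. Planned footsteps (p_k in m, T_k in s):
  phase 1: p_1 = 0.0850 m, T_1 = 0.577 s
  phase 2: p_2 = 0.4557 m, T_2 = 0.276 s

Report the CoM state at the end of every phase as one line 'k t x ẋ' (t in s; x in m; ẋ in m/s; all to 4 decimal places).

phase 1: p=0.0850, T=0.577, ωT=1.685244, cosh=2.789583, sinh=2.604184; start (x,ẋ)=(-0.053500, 0.324900) → end (x,ẋ)=(-0.011667, -0.147101)
phase 2: p=0.4557, T=0.276, ωT=0.806113, cosh=1.342889, sinh=0.896299; start (x,ẋ)=(-0.011667, -0.147101) → end (x,ẋ)=(-0.217064, -1.421022)

1 0.5770 -0.0117 -0.1471
2 0.8530 -0.2171 -1.4210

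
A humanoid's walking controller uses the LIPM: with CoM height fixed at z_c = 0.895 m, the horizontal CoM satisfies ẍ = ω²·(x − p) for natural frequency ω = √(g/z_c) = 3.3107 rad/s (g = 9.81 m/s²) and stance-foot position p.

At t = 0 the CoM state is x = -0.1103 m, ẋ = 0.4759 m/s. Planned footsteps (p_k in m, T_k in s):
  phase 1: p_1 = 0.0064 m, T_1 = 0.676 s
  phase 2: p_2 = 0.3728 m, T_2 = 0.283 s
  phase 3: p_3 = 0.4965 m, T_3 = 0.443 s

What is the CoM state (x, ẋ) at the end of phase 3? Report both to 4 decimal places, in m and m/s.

x = -0.4279, ẋ = -2.8479

phase 1: p=0.0064, T=0.676, ωT=2.238033, cosh=4.740771, sinh=4.634103; start (x,ẋ)=(-0.110300, 0.475900) → end (x,ẋ)=(0.119286, 0.465707)
phase 2: p=0.3728, T=0.283, ωT=0.936928, cosh=1.471980, sinh=1.080150; start (x,ẋ)=(0.119286, 0.465707) → end (x,ẋ)=(0.151574, -0.221068)
phase 3: p=0.4965, T=0.443, ωT=1.466640, cosh=2.282673, sinh=2.051974; start (x,ẋ)=(0.151574, -0.221068) → end (x,ẋ)=(-0.427871, -2.847869)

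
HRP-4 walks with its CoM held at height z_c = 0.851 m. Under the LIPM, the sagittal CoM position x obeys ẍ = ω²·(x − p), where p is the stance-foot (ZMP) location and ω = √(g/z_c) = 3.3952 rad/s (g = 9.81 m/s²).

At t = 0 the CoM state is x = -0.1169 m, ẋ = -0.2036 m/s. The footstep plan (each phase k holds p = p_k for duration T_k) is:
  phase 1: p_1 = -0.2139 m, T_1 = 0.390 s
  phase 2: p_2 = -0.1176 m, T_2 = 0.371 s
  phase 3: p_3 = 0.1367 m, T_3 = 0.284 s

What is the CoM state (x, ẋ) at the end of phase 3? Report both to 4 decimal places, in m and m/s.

x = -0.0499, ẋ = -0.2845

phase 1: p=-0.2139, T=0.390, ωT=1.324128, cosh=2.012470, sinh=1.746436; start (x,ẋ)=(-0.116900, -0.203600) → end (x,ẋ)=(-0.123419, 0.165422)
phase 2: p=-0.1176, T=0.371, ωT=1.259619, cosh=1.903921, sinh=1.620159; start (x,ẋ)=(-0.123419, 0.165422) → end (x,ẋ)=(-0.049741, 0.282943)
phase 3: p=0.1367, T=0.284, ωT=0.964237, cosh=1.502030, sinh=1.120756; start (x,ẋ)=(-0.049741, 0.282943) → end (x,ẋ)=(-0.049940, -0.284454)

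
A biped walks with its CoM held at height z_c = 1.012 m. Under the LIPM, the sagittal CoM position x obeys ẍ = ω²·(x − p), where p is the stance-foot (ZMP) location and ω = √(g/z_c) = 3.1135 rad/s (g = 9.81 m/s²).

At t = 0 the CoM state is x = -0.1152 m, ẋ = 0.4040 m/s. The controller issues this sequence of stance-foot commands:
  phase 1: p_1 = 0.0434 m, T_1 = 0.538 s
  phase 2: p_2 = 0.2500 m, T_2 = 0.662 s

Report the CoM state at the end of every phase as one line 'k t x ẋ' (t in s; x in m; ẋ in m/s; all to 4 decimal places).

phase 1: p=0.0434, T=0.538, ωT=1.675063, cosh=2.763214, sinh=2.575918; start (x,ẋ)=(-0.115200, 0.404000) → end (x,ẋ)=(-0.060601, -0.155652)
phase 2: p=0.2500, T=0.662, ωT=2.061137, cosh=3.991102, sinh=3.863793; start (x,ẋ)=(-0.060601, -0.155652) → end (x,ẋ)=(-1.182802, -4.357731)

1 0.5380 -0.0606 -0.1557
2 1.2000 -1.1828 -4.3577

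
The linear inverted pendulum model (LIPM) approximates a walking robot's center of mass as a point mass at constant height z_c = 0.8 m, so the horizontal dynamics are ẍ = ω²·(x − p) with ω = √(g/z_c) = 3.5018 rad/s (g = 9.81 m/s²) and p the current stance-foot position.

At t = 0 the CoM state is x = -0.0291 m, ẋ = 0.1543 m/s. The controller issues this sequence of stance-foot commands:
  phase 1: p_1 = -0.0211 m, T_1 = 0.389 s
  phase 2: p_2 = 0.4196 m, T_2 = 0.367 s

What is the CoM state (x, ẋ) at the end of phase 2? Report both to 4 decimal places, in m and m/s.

x = -0.1853, ẋ = -1.6783

phase 1: p=-0.0211, T=0.389, ωT=1.362200, cosh=2.080436, sinh=1.824339; start (x,ẋ)=(-0.029100, 0.154300) → end (x,ẋ)=(0.042642, 0.269903)
phase 2: p=0.4196, T=0.367, ωT=1.285161, cosh=1.945927, sinh=1.669321; start (x,ẋ)=(0.042642, 0.269903) → end (x,ẋ)=(-0.185268, -1.678341)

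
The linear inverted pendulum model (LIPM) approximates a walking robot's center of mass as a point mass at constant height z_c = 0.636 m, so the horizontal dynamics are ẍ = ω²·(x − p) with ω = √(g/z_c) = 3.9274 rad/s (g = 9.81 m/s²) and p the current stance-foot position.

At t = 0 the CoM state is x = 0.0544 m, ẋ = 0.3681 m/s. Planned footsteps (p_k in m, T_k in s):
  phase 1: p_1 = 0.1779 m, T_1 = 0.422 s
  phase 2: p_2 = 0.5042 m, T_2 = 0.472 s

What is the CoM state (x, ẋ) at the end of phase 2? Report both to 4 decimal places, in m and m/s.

phase 1: p=0.1779, T=0.422, ωT=1.657363, cosh=2.718050, sinh=2.527409; start (x,ẋ)=(0.054400, 0.368100) → end (x,ẋ)=(0.079105, -0.225365)
phase 2: p=0.5042, T=0.472, ωT=1.853733, cosh=3.270128, sinh=3.113476; start (x,ẋ)=(0.079105, -0.225365) → end (x,ẋ)=(-1.064574, -5.934976)

x = -1.0646, ẋ = -5.9350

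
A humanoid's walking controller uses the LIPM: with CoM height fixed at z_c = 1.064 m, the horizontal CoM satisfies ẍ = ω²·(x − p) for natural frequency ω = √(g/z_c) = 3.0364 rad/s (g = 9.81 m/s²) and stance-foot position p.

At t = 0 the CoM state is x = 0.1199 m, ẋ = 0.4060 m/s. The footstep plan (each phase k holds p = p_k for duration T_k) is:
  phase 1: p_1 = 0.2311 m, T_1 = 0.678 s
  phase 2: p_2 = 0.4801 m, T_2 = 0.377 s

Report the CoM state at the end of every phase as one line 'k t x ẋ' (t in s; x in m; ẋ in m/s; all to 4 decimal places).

phase 1: p=0.2311, T=0.678, ωT=2.058679, cosh=3.981618, sinh=3.853996; start (x,ẋ)=(0.119900, 0.406000) → end (x,ẋ)=(0.303666, 0.315244)
phase 2: p=0.4801, T=0.377, ωT=1.144723, cosh=1.729941, sinh=1.411629; start (x,ẋ)=(0.303666, 0.315244) → end (x,ẋ)=(0.321437, -0.210892)

1 0.6780 0.3037 0.3152
2 1.0550 0.3214 -0.2109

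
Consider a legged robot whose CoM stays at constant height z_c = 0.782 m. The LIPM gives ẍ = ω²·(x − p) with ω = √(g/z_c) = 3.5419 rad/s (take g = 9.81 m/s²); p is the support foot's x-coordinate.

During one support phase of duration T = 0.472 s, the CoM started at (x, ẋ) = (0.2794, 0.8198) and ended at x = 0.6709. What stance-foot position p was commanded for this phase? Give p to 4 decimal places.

ωT = 3.5419·0.472 = 1.671777; cosh(ωT) = 2.754764, sinh(ωT) = 2.566851
x(T) = p + (x₀−p)·cosh(ωT) + (ẋ₀/ω)·sinh(ωT) ⇒ p·(1 − cosh) = x(T) − x₀·cosh − (ẋ₀/ω)·sinh
numerator   = 0.6709 − (0.2794)·2.754764 − (0.8198/3.5419)·2.566851 = -0.692898
denominator = 1 − 2.754764 = -1.754764
p = -0.692898 / -1.754764 = 0.3949

p = 0.3949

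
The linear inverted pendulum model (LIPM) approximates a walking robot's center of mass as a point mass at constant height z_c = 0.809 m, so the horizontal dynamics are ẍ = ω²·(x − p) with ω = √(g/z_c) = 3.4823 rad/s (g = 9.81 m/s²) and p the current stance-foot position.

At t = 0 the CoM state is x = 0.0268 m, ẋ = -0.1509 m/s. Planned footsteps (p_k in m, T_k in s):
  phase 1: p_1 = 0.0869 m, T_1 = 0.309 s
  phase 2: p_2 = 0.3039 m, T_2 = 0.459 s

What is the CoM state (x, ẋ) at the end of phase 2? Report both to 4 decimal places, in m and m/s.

phase 1: p=0.0869, T=0.309, ωT=1.076031, cosh=1.636980, sinh=1.296034; start (x,ẋ)=(0.026800, -0.150900) → end (x,ẋ)=(-0.067644, -0.518262)
phase 2: p=0.3039, T=0.459, ωT=1.598376, cosh=2.573609, sinh=2.371385; start (x,ẋ)=(-0.067644, -0.518262) → end (x,ẋ)=(-1.005237, -4.401969)

x = -1.0052, ẋ = -4.4020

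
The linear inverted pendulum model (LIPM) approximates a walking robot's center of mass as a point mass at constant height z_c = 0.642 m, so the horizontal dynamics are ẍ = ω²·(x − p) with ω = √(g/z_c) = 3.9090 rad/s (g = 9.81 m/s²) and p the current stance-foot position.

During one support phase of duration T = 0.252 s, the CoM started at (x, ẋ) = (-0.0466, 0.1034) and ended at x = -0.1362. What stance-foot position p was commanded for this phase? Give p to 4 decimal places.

ωT = 3.9090·0.252 = 0.985068; cosh(ωT) = 1.525704, sinh(ωT) = 1.152290
x(T) = p + (x₀−p)·cosh(ωT) + (ẋ₀/ω)·sinh(ωT) ⇒ p·(1 − cosh) = x(T) − x₀·cosh − (ẋ₀/ω)·sinh
numerator   = -0.1362 − (-0.0466)·1.525704 − (0.1034/3.9090)·1.152290 = -0.095582
denominator = 1 − 1.525704 = -0.525704
p = -0.095582 / -0.525704 = 0.1818

p = 0.1818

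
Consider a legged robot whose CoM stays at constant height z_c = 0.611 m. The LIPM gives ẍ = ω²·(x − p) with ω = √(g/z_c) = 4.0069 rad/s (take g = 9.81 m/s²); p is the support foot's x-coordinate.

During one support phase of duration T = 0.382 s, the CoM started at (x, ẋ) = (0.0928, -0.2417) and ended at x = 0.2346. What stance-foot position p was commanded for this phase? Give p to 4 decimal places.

ωT = 4.0069·0.382 = 1.530636; cosh(ωT) = 2.418756, sinh(ωT) = 2.202358
x(T) = p + (x₀−p)·cosh(ωT) + (ẋ₀/ω)·sinh(ωT) ⇒ p·(1 − cosh) = x(T) − x₀·cosh − (ẋ₀/ω)·sinh
numerator   = 0.2346 − (0.0928)·2.418756 − (-0.2417/4.0069)·2.202358 = 0.142988
denominator = 1 − 2.418756 = -1.418756
p = 0.142988 / -1.418756 = -0.1008

p = -0.1008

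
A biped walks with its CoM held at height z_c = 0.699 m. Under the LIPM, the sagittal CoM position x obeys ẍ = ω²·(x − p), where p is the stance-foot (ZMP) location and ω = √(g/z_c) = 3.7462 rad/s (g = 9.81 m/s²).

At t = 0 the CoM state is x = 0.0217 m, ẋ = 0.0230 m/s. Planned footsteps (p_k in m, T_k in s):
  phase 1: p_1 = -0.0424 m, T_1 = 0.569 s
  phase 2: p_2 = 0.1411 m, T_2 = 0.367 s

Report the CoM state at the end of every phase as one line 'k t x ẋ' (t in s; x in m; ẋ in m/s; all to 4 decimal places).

phase 1: p=-0.0424, T=0.569, ωT=2.131588, cosh=4.273444, sinh=4.154795; start (x,ẋ)=(0.021700, 0.023000) → end (x,ẋ)=(0.257036, 1.095986)
phase 2: p=0.1411, T=0.367, ωT=1.374855, cosh=2.103691, sinh=1.850814; start (x,ẋ)=(0.257036, 1.095986) → end (x,ẋ)=(0.926467, 3.109462)

1 0.5690 0.2570 1.0960
2 0.9360 0.9265 3.1095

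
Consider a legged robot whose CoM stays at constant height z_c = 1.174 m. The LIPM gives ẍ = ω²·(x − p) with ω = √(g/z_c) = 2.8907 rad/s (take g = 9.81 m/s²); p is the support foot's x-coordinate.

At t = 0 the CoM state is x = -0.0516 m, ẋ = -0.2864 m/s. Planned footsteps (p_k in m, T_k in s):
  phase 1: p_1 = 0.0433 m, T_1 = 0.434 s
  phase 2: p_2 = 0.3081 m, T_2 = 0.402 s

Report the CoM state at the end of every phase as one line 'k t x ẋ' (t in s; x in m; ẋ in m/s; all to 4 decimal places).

phase 1: p=0.0433, T=0.434, ωT=1.254564, cosh=1.895754, sinh=1.610554; start (x,ẋ)=(-0.051600, -0.286400) → end (x,ẋ)=(-0.296175, -0.984763)
phase 2: p=0.3081, T=0.402, ωT=1.162061, cosh=1.754678, sinh=1.441838; start (x,ẋ)=(-0.296175, -0.984763) → end (x,ẋ)=(-1.243393, -4.246512)

1 0.4340 -0.2962 -0.9848
2 0.8360 -1.2434 -4.2465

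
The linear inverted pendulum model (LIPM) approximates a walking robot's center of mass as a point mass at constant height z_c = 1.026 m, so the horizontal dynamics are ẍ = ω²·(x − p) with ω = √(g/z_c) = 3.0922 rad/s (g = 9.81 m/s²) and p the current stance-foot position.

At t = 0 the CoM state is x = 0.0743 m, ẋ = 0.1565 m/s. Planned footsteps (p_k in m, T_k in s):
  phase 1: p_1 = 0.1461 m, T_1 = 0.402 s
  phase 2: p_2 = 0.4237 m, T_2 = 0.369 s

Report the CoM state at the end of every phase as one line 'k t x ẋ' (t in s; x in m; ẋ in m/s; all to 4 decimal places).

1 0.4020 0.0917 -0.0590
2 0.7710 -0.1757 -1.5442

phase 1: p=0.1461, T=0.402, ωT=1.243064, cosh=1.877359, sinh=1.588860; start (x,ẋ)=(0.074300, 0.156500) → end (x,ẋ)=(0.091720, -0.058952)
phase 2: p=0.4237, T=0.369, ωT=1.141022, cosh=1.724729, sinh=1.405236; start (x,ẋ)=(0.091720, -0.058952) → end (x,ẋ)=(-0.175666, -1.544220)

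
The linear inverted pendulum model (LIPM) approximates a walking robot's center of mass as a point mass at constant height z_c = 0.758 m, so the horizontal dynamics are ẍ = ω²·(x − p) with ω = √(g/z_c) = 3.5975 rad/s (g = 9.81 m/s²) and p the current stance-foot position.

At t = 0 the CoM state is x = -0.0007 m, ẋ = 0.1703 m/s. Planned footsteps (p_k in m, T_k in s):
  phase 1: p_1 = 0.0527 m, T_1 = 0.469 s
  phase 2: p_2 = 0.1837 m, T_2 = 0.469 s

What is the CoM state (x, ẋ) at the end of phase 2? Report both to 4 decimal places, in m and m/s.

x = -0.2727, ẋ = -1.5422

phase 1: p=0.0527, T=0.469, ωT=1.687227, cosh=2.794754, sinh=2.609722; start (x,ẋ)=(-0.000700, 0.170300) → end (x,ẋ)=(0.027000, -0.025398)
phase 2: p=0.1837, T=0.469, ωT=1.687227, cosh=2.794754, sinh=2.609722; start (x,ẋ)=(0.027000, -0.025398) → end (x,ẋ)=(-0.272662, -1.542153)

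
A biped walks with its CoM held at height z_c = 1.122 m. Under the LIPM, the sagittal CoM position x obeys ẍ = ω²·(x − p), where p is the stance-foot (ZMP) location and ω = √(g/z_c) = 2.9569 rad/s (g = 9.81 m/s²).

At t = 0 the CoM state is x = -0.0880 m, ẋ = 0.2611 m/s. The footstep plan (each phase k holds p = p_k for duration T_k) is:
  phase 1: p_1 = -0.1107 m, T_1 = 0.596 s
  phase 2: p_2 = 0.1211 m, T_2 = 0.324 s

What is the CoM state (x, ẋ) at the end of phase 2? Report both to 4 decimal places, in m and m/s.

phase 1: p=-0.1107, T=0.596, ωT=1.762312, cosh=2.998771, sinh=2.827123; start (x,ẋ)=(-0.088000, 0.261100) → end (x,ẋ)=(0.207013, 0.972740)
phase 2: p=0.1211, T=0.324, ωT=0.958036, cosh=1.495108, sinh=1.111463; start (x,ẋ)=(0.207013, 0.972740) → end (x,ẋ)=(0.615190, 1.736702)

x = 0.6152, ẋ = 1.7367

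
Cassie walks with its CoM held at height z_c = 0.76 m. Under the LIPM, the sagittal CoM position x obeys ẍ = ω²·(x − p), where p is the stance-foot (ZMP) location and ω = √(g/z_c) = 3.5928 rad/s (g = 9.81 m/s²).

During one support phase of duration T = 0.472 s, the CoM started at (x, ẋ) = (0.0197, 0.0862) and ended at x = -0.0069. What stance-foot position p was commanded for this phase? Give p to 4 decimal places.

ωT = 3.5928·0.472 = 1.695802; cosh(ωT) = 2.817233, sinh(ωT) = 2.633781
x(T) = p + (x₀−p)·cosh(ωT) + (ẋ₀/ω)·sinh(ωT) ⇒ p·(1 − cosh) = x(T) − x₀·cosh − (ẋ₀/ω)·sinh
numerator   = -0.0069 − (0.0197)·2.817233 − (0.0862/3.5928)·2.633781 = -0.125590
denominator = 1 − 2.817233 = -1.817233
p = -0.125590 / -1.817233 = 0.0691

p = 0.0691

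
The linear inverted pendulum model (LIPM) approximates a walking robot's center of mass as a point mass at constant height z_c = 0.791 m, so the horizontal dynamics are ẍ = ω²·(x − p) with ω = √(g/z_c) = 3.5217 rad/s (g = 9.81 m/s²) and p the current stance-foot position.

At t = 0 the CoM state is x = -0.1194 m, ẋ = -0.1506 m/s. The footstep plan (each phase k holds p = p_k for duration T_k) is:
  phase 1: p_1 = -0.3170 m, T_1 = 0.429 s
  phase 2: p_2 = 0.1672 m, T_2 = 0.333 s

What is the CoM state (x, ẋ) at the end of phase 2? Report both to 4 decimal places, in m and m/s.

x = 0.4515, ẋ = 1.4710

phase 1: p=-0.3170, T=0.429, ωT=1.510809, cosh=2.375564, sinh=2.154832; start (x,ẋ)=(-0.119400, -0.150600) → end (x,ẋ)=(0.060263, 1.141762)
phase 2: p=0.1672, T=0.333, ωT=1.172726, cosh=1.770155, sinh=1.460633; start (x,ẋ)=(0.060263, 1.141762) → end (x,ẋ)=(0.451454, 1.471023)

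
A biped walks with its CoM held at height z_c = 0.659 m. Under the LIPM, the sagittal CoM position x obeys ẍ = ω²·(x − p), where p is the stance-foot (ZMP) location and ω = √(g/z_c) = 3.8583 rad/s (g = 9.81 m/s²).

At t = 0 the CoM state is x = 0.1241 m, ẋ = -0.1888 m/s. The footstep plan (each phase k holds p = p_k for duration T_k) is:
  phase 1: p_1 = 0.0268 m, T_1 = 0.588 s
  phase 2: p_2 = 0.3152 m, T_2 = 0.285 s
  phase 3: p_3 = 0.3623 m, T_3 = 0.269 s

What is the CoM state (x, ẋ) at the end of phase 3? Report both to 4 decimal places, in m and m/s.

phase 1: p=0.0268, T=0.588, ωT=2.268680, cosh=4.885042, sinh=4.781594; start (x,ẋ)=(0.124100, -0.188800) → end (x,ẋ)=(0.268135, 0.872775)
phase 2: p=0.3152, T=0.285, ωT=1.099615, cosh=1.668005, sinh=1.335006; start (x,ẋ)=(0.268135, 0.872775) → end (x,ẋ)=(0.538682, 1.213366)
phase 3: p=0.3623, T=0.269, ωT=1.037883, cosh=1.588718, sinh=1.234515; start (x,ẋ)=(0.538682, 1.213366) → end (x,ẋ)=(1.030755, 2.767829)

x = 1.0308, ẋ = 2.7678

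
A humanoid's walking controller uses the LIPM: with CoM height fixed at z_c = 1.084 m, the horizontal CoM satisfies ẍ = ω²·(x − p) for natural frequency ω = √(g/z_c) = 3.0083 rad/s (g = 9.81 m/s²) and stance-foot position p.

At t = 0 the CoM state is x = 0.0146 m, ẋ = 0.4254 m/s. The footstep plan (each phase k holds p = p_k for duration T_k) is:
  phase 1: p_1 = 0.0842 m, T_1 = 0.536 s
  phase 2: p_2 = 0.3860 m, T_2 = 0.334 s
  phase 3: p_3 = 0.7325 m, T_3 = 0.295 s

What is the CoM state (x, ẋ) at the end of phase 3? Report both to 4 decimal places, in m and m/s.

phase 1: p=0.0842, T=0.536, ωT=1.612449, cosh=2.607238, sinh=2.407839; start (x,ẋ)=(0.014600, 0.425400) → end (x,ẋ)=(0.243226, 0.604971)
phase 2: p=0.3860, T=0.334, ωT=1.004772, cosh=1.548707, sinh=1.182578; start (x,ẋ)=(0.243226, 0.604971) → end (x,ẋ)=(0.402702, 0.428996)
phase 3: p=0.7325, T=0.295, ωT=0.887448, cosh=1.420315, sinh=1.008610; start (x,ẋ)=(0.402702, 0.428996) → end (x,ẋ)=(0.407915, -0.391363)

x = 0.4079, ẋ = -0.3914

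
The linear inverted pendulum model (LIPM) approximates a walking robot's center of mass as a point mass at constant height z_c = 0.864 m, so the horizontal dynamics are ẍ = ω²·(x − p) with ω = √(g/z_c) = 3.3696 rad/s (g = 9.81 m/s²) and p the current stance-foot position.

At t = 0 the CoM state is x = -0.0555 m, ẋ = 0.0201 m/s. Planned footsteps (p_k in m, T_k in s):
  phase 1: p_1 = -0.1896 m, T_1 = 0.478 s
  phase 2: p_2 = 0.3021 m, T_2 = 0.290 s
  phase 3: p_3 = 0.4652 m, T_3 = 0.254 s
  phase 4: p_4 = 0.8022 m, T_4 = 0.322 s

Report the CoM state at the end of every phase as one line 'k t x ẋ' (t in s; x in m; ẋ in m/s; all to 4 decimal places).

1 0.4780 0.1738 1.1382
2 0.7680 0.4927 1.2333
3 1.0220 0.8563 1.8026
4 1.3440 1.5927 3.2110

phase 1: p=-0.1896, T=0.478, ωT=1.610669, cosh=2.602956, sinh=2.403202; start (x,ẋ)=(-0.055500, 0.020100) → end (x,ẋ)=(0.173792, 1.138238)
phase 2: p=0.3021, T=0.290, ωT=0.977184, cosh=1.516667, sinh=1.140297; start (x,ẋ)=(0.173792, 1.138238) → end (x,ẋ)=(0.492687, 1.233324)
phase 3: p=0.4652, T=0.254, ωT=0.855878, cosh=1.389175, sinh=0.964265; start (x,ẋ)=(0.492687, 1.233324) → end (x,ẋ)=(0.856320, 1.802614)
phase 4: p=0.8022, T=0.322, ωT=1.085011, cosh=1.648685, sinh=1.310787; start (x,ẋ)=(0.856320, 1.802614) → end (x,ẋ)=(1.592651, 3.210983)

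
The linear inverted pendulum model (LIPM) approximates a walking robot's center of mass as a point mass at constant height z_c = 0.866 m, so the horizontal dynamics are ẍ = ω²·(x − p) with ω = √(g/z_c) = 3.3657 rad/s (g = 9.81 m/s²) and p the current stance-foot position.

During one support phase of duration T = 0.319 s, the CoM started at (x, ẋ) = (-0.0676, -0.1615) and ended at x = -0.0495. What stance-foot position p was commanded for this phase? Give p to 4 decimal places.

ωT = 3.3657·0.319 = 1.073658; cosh(ωT) = 1.633910, sinh(ωT) = 1.292154
x(T) = p + (x₀−p)·cosh(ωT) + (ẋ₀/ω)·sinh(ωT) ⇒ p·(1 − cosh) = x(T) − x₀·cosh − (ẋ₀/ω)·sinh
numerator   = -0.0495 − (-0.0676)·1.633910 − (-0.1615/3.3657)·1.292154 = 0.122955
denominator = 1 − 1.633910 = -0.633910
p = 0.122955 / -0.633910 = -0.1940

p = -0.1940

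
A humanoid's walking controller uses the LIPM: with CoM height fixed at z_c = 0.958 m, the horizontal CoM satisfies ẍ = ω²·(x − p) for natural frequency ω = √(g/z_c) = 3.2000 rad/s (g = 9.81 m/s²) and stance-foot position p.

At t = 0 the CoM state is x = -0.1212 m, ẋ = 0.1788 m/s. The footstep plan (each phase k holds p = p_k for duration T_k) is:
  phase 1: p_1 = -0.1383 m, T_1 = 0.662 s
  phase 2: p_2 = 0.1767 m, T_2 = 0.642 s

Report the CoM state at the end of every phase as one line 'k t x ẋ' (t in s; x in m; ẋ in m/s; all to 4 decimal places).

1 0.6620 0.1629 0.9786
2 1.3040 1.2953 3.7106

phase 1: p=-0.1383, T=0.662, ωT=2.118400, cosh=4.219021, sinh=4.098797; start (x,ẋ)=(-0.121200, 0.178800) → end (x,ẋ)=(0.162866, 0.978647)
phase 2: p=0.1767, T=0.642, ωT=2.054400, cosh=3.965162, sinh=3.836993; start (x,ẋ)=(0.162866, 0.978647) → end (x,ẋ)=(1.295301, 3.710630)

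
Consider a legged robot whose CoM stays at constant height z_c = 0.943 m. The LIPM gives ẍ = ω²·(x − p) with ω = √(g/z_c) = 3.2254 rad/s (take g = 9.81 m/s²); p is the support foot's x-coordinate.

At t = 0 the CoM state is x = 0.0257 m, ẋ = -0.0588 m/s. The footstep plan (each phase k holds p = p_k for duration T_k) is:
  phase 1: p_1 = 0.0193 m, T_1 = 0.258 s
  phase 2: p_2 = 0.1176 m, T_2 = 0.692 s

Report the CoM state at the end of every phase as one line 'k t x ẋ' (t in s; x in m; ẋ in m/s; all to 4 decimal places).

1 0.2580 0.0111 -0.0611
2 0.9500 -0.4718 -1.8706

phase 1: p=0.0193, T=0.258, ωT=0.832153, cosh=1.366687, sinh=0.931575; start (x,ẋ)=(0.025700, -0.058800) → end (x,ẋ)=(0.011064, -0.061131)
phase 2: p=0.1176, T=0.692, ωT=2.231977, cosh=4.712792, sinh=4.605476; start (x,ẋ)=(0.011064, -0.061131) → end (x,ẋ)=(-0.471770, -1.870639)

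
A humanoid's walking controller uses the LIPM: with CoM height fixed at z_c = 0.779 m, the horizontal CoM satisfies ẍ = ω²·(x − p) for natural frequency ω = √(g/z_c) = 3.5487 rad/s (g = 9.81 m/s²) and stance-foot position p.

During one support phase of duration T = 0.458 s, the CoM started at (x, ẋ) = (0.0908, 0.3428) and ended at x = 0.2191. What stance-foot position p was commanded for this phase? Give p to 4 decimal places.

p = 0.1564

ωT = 3.5487·0.458 = 1.625305; cosh(ωT) = 2.638409, sinh(ωT) = 2.441557
x(T) = p + (x₀−p)·cosh(ωT) + (ẋ₀/ω)·sinh(ωT) ⇒ p·(1 − cosh) = x(T) − x₀·cosh − (ẋ₀/ω)·sinh
numerator   = 0.2191 − (0.0908)·2.638409 − (0.3428/3.5487)·2.441557 = -0.256319
denominator = 1 − 2.638409 = -1.638409
p = -0.256319 / -1.638409 = 0.1564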